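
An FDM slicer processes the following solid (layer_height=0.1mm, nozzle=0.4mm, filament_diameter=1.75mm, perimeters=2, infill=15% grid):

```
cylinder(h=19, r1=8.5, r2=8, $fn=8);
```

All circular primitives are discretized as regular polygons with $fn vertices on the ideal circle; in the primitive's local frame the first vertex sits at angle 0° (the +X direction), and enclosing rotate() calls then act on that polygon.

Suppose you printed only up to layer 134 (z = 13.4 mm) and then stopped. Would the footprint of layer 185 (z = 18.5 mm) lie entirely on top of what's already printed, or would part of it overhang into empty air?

entirely on top

Compare the two slices. At z = 13.4: the cone contributes a regular 8-gon of circumradius 8.147 (interpolated between r1=8.5 and r2=8 at t=0.705) (area = (8/2)·8.147²·sin(360°/8) = 187.75 mm²). At z = 18.5: the cone (r1=8.5→r2=8) has section circumradius 8.013 here — a regular 8-gon (area = (8/2)·8.013²·sin(360°/8) = 181.62 mm²). Checking containment: the cross-section at z = 18.5 is a subset of the cross-section at z = 13.4.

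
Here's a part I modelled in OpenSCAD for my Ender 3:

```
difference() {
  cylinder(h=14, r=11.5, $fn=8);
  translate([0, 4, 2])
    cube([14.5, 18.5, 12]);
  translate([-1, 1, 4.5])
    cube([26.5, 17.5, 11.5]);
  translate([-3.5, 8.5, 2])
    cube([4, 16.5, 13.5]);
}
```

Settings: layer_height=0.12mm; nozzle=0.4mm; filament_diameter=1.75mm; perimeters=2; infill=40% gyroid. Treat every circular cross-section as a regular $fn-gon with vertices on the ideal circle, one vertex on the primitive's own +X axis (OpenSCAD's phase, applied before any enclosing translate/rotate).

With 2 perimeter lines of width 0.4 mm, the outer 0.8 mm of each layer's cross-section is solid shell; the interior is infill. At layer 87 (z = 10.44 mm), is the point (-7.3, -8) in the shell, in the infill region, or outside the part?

At z = 10.44 mm: the r=11.5 cylinder contributes a regular 8-gon of circumradius 11.5; the 14.5×18.5 cube at (0, 4) contributes its full rectangle; the cube at (-1, 1) is present — its section is the full 26.5×17.5 rectangle; the 4×16.5 cube at (-3.5, 8.5) contributes its full rectangle; Taking the first minus the rest: starting from the r=11.5 cylinder, the 14.5×18.5 cube at (0, 4) partially overlaps it — only the 50.83 mm² overlap (of its 268.25 mm²) is removed, clipping the outline; the 26.5×17.5 cube at (-1, 1) partially overlaps it — only the 41.69 mm² overlap (of its 463.75 mm²) is removed, clipping the outline; the 4×16.5 cube at (-3.5, 8.5) partially overlaps it — only the 5.17 mm² overlap (of its 66.00 mm²) is removed, clipping the outline — 1 connected region. Overall, the cross-section is a single solid region. The nearest boundary edge runs (-0.00, -11.50)→(-8.13, -8.13); distance from the point to it = 0.44 mm. The point is inside the cross-section, 0.44 mm from the nearest boundary — within the 0.8 mm shell band (2 × 0.4).

shell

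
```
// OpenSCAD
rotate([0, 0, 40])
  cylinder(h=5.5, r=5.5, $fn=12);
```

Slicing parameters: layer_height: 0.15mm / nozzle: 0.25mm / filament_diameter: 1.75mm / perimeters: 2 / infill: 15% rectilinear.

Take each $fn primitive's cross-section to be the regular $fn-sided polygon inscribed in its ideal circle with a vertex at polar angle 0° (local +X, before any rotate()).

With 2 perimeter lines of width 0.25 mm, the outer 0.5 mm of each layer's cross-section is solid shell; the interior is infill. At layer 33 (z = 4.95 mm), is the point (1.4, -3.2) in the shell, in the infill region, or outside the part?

infill

At z = 4.95 mm: the r=5.5 cylinder contributes a regular 12-gon of circumradius 5.5; (whole slice rotated 40° about Z — lengths, areas and connectivity unchanged). Overall, the cross-section is a single solid region. Undo the 40° rotation: the query point maps to (-0.984, -3.351) in the un-rotated model frame. The nearest boundary edge runs (-2.75, -4.76)→(-0.00, -5.50); distance from the point to it = 1.82 mm. The point is inside the cross-section and 1.82 mm from the nearest boundary — more than the 0.5 mm shell width (2 × 0.25), so it's in the infill interior.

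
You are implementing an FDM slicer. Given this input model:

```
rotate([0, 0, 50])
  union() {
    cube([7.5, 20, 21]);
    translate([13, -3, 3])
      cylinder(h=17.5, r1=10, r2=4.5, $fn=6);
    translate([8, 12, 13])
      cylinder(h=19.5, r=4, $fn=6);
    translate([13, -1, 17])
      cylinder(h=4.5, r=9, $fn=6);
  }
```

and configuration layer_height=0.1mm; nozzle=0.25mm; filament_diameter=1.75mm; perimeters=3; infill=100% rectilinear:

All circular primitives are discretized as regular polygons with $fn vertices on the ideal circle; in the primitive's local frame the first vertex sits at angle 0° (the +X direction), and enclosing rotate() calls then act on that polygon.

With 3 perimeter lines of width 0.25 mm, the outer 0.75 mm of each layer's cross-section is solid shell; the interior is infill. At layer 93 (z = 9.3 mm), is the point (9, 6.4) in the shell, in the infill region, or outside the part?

At z = 9.3 mm: the 7.5×20 cube contributes its full rectangle; the cone at (13, -3) contributes a regular 6-gon of circumradius 8.020 (interpolated between r1=10 and r2=4.5 at t=0.360); the cylinder at (8, 12) does not reach this height (z outside [13, 32.5]); the cylinder at (13, -1) is absent (z outside [17, 21.5]); Taking the union: the regions partially overlap (shared area 0.54 mm²), so overlapping operands fuse into one piece — 1 connected region; (whole slice rotated 50° about Z — lengths, areas and connectivity unchanged). Overall, the cross-section is a single solid region. Undo the 50° rotation: the query point maps to (10.688, -2.781) in the un-rotated model frame. The nearest boundary edge runs (4.98, -3.00)→(6.71, 0.00); distance from the point to it = 4.83 mm. The point is inside the cross-section and 4.83 mm from the nearest boundary — more than the 0.75 mm shell width (3 × 0.25), so it's in the infill interior.

infill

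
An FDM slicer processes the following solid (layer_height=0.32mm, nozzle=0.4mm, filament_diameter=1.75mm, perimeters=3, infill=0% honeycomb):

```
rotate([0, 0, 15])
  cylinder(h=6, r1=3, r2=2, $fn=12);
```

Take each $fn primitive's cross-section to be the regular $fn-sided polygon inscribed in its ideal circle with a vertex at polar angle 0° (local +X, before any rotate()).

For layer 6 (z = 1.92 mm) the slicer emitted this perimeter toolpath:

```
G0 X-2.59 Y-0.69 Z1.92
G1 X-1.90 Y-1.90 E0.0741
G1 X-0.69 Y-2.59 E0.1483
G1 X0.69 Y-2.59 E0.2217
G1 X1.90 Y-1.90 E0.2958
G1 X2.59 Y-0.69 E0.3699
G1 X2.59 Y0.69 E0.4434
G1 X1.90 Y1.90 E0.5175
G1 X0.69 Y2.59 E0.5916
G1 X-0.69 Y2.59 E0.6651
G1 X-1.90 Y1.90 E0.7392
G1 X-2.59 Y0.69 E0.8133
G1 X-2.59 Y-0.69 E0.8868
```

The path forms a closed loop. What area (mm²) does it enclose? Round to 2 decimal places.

21.59 mm²

Apply the shoelace formula to the sequence of (X, Y) vertices; enclosed area = 21.59 mm².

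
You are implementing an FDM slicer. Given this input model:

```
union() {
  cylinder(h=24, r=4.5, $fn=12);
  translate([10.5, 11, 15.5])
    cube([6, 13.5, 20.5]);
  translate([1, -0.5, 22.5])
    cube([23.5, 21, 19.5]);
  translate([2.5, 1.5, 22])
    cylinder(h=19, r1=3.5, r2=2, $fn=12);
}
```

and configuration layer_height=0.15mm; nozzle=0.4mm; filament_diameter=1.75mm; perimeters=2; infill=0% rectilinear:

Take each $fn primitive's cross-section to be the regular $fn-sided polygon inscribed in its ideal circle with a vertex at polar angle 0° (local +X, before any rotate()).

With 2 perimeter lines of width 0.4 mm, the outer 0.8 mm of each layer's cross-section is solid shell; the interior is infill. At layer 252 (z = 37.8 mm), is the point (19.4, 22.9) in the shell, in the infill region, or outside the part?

outside

At z = 37.8 mm: the cylinder is not intersected at this z (z outside [0, 24]); the cube at (10.5, 11) is absent (z outside [15.5, 36]); the 23.5×21 cube at (1, -0.5) contributes its full rectangle; the cone at (2.5, 1.5) (r1=3.5→r2=2) has section circumradius 2.253 here — a regular 12-gon; Combining (union): the regions partially overlap (shared area 13.43 mm²), so overlapping operands fuse into one piece — 1 connected region. Overall, the cross-section is a single solid region. The nearest boundary edge runs (1.00, 20.50)→(24.50, 20.50); distance from the point to it = 2.40 mm. The point is not inside any of the regions above, so it lies outside the cross-section (2.40 mm from the nearest boundary).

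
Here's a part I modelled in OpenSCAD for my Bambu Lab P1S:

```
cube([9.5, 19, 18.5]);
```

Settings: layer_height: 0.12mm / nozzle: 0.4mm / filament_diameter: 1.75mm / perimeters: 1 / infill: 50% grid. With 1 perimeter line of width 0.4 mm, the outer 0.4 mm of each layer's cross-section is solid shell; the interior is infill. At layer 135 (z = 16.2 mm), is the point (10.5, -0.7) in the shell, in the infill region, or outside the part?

At z = 16.2 mm: the cube is present — its section is the full 9.5×19 rectangle. Overall, the cross-section is a single solid region. The nearest boundary edge runs (0.00, 0.00)→(9.50, 0.00); distance from the point to it = 1.22 mm. The point is not inside any of the regions above, so it lies outside the cross-section (1.22 mm from the nearest boundary).

outside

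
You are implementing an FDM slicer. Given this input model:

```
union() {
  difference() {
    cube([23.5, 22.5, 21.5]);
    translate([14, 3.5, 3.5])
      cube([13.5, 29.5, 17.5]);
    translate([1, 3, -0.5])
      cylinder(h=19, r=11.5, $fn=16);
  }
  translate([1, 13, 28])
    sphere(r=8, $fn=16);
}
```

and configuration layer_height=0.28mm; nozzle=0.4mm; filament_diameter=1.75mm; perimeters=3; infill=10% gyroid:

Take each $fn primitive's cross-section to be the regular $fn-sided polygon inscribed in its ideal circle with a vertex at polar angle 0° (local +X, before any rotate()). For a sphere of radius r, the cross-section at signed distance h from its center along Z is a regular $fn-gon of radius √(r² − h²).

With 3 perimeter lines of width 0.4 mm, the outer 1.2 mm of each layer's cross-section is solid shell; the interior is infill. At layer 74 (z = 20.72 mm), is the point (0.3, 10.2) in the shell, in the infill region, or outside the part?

At z = 20.72 mm: the cube is present — its section is the full 23.5×22.5 rectangle; the 13.5×29.5 cube at (14, 3.5) contributes its full rectangle; the cylinder at (1, 3) is not intersected at this z (z outside [-0.5, 18.5]); Subtracting the remaining from the first: starting from the 23.5×22.5 cube, the 13.5×29.5 cube at (14, 3.5) partially overlaps it — only the 180.50 mm² overlap (of its 398.25 mm²) is removed, clipping the outline — 1 connected region; the sphere at (1, 13): section is a regular 16-gon, circumradius = √(r²−h²) = √(8²−7.28²) = 3.317; Taking the union: the regions partially overlap (shared area 23.28 mm²), so overlapping operands fuse into one piece — 1 connected region. Overall, the cross-section is a single solid region. The nearest boundary edge runs (0.00, 0.00)→(0.00, 9.88); distance from the point to it = 0.44 mm. The point is inside the cross-section, 0.44 mm from the nearest boundary — within the 1.2 mm shell band (3 × 0.4).

shell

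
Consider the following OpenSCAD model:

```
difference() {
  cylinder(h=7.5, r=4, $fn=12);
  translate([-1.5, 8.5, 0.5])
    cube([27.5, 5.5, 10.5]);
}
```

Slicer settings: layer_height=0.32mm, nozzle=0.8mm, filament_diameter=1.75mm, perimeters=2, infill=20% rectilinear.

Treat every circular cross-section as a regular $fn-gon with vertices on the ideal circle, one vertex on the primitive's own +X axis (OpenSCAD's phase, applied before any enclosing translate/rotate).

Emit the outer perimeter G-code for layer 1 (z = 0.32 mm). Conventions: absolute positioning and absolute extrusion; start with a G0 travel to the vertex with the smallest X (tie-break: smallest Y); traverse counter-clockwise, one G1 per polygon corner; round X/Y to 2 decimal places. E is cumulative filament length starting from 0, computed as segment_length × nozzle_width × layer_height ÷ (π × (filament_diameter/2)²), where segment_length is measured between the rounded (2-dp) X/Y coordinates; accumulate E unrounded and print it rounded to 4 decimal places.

G0 X-4.00 Y0.00 Z0.32
G1 X-3.46 Y-2.00 E0.2205
G1 X-2.00 Y-3.46 E0.4402
G1 X0.00 Y-4.00 E0.6607
G1 X2.00 Y-3.46 E0.8812
G1 X3.46 Y-2.00 E1.1010
G1 X4.00 Y0.00 E1.3215
G1 X3.46 Y2.00 E1.5419
G1 X2.00 Y3.46 E1.7617
G1 X0.00 Y4.00 E1.9822
G1 X-2.00 Y3.46 E2.2027
G1 X-3.46 Y2.00 E2.4224
G1 X-4.00 Y0.00 E2.6429

At z = 0.32 mm: the r=4 cylinder contributes a regular 12-gon of circumradius 4; the cube at (-1.5, 8.5) does not reach this height (z outside [0.5, 11]); After the difference (first − rest): none of the subtracted shapes is present at this height, so the r=4 cylinder is unchanged — 1 connected region. The outline is a single polygon with 12 vertices. Extrusion per mm of travel: 0.8 × 0.32 / (π × 0.875²) = 0.106432. Accumulating E over each segment gives final E = 2.6429.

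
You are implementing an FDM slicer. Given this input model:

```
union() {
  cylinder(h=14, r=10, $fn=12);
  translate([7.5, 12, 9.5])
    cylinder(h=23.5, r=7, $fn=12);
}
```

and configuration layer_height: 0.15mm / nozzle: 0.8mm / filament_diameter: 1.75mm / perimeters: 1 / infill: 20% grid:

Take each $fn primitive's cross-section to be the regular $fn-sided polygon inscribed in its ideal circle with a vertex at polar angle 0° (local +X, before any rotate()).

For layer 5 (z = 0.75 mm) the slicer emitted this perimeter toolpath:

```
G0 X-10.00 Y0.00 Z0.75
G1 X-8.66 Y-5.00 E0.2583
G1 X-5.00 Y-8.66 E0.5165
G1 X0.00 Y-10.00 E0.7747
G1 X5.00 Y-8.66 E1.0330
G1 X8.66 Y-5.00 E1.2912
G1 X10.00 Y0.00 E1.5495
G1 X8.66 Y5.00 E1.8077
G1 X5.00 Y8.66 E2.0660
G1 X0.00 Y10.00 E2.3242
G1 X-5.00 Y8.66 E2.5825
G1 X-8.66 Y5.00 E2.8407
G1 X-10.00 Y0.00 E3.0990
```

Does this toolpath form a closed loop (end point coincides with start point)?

yes

Start point (G0): (-10.00, 0.00). End point (last G1): the path returns to the start — closed.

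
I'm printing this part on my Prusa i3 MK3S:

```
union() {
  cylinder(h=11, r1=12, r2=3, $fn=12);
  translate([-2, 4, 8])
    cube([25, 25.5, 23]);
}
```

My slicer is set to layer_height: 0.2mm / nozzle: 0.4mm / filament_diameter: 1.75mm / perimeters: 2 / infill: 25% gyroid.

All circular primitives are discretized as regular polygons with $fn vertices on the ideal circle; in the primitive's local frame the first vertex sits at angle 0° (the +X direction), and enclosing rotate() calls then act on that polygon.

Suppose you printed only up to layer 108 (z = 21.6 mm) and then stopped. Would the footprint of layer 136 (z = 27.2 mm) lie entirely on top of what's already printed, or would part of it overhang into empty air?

entirely on top

Compare the two slices. At z = 21.6: the cone does not reach this height (z outside [0, 11]); the cube at (-2, 4) is present — its section is the full 25×25.5 rectangle (area 637.50 mm²); Combining (union): only the 25×25.5 cube at (-2, 4) is present, so the union is just that shape — area = 637.50 mm². At z = 27.2: the cone does not reach this height (z outside [0, 11]); the cube at (-2, 4) is present — its section is the full 25×25.5 rectangle (area 637.50 mm²); Merging all regions: only the 25×25.5 cube at (-2, 4) is present, so the union is just that shape — area = 637.50 mm². Checking containment: the cross-section at z = 27.2 is a subset of the cross-section at z = 21.6.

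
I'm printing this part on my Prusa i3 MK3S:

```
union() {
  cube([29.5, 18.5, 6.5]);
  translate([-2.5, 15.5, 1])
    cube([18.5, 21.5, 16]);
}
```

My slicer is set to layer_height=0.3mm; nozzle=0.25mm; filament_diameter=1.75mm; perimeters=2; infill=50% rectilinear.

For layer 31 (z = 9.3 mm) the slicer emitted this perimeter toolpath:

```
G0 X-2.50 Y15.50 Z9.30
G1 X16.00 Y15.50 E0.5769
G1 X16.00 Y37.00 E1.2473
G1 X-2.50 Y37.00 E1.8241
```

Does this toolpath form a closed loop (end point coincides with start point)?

no

Start point (G0): (-2.50, 15.50). End point (last G1): the path does not return to the start — open.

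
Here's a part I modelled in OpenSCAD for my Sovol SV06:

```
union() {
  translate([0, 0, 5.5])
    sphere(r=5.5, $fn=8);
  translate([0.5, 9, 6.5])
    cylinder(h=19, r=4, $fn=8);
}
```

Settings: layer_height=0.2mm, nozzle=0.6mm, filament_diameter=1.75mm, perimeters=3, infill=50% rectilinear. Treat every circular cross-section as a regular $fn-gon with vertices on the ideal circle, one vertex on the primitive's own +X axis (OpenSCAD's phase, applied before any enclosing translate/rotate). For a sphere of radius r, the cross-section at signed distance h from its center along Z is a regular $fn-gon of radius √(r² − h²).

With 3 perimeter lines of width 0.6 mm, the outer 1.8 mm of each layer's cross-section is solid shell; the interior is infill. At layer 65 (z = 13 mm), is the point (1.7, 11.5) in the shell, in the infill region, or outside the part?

At z = 13 mm: the sphere is absent (|z−center|=7.500 > r=5.5); the cylinder at (0.5, 9): section is a regular 8-gon, circumradius r=4; Taking the union: only the r=4 cylinder at (0.5, 9) is present, so the union is just that shape — 1 connected region. Overall, the cross-section is a single solid region. The nearest boundary edge runs (3.33, 11.83)→(0.50, 13.00); distance from the point to it = 0.93 mm. The point is inside the cross-section, 0.93 mm from the nearest boundary — within the 1.8 mm shell band (3 × 0.6).

shell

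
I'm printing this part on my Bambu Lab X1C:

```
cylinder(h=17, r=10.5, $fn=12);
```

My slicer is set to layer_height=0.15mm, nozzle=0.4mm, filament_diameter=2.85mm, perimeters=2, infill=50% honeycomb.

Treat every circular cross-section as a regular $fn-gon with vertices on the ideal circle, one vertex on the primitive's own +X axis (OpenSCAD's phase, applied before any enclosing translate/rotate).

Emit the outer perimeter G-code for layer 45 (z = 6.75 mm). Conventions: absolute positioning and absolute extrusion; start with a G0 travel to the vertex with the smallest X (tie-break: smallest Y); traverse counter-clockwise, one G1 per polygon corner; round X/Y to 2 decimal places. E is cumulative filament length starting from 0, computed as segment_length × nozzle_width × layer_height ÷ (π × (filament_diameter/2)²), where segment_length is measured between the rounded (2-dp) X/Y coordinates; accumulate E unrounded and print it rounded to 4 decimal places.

At z = 6.75 mm: the r=10.5 cylinder contributes a regular 12-gon of circumradius 10.5. The outline is a single polygon with 12 vertices. Extrusion per mm of travel: 0.4 × 0.15 / (π × 1.425²) = 0.009405. Accumulating E over each segment gives final E = 0.6133.

G0 X-10.50 Y0.00 Z6.75
G1 X-9.09 Y-5.25 E0.0511
G1 X-5.25 Y-9.09 E0.1022
G1 X0.00 Y-10.50 E0.1533
G1 X5.25 Y-9.09 E0.2045
G1 X9.09 Y-5.25 E0.2555
G1 X10.50 Y0.00 E0.3067
G1 X9.09 Y5.25 E0.3578
G1 X5.25 Y9.09 E0.4089
G1 X0.00 Y10.50 E0.4600
G1 X-5.25 Y9.09 E0.5111
G1 X-9.09 Y5.25 E0.5622
G1 X-10.50 Y0.00 E0.6133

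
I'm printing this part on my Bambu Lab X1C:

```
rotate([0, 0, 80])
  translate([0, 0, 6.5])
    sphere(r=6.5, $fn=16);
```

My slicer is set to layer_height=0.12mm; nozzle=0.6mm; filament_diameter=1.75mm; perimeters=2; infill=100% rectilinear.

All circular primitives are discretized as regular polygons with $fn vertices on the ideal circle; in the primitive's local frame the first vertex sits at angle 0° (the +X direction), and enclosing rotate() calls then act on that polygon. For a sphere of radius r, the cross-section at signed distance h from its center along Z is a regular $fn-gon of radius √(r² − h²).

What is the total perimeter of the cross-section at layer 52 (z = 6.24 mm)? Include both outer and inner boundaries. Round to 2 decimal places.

At z = 6.24 mm: the sphere: section is a regular 16-gon, circumradius = √(r²−h²) = √(6.5²−0.26²) = 6.495 (perimeter = 2·16·6.495·sin(180°/16) = 40.55 mm); (whole slice rotated 80° about Z — lengths, areas and connectivity unchanged). Overall, the cross-section is a single solid region. Total boundary length (outer) = 40.55 mm.

40.55 mm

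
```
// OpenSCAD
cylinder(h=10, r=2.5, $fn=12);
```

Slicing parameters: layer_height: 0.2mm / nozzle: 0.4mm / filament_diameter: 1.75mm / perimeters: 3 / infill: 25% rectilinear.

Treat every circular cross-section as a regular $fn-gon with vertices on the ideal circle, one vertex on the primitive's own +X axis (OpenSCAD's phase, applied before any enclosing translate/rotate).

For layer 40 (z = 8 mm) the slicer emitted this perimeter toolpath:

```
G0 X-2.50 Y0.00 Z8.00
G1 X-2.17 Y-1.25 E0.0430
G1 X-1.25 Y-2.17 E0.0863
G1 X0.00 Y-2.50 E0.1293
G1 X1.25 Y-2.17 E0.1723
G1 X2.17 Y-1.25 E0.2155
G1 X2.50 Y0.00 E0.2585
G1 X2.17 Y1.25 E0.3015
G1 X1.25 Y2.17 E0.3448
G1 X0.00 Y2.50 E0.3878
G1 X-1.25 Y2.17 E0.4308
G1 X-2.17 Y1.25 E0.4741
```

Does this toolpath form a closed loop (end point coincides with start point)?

Start point (G0): (-2.50, 0.00). End point (last G1): the path does not return to the start — open.

no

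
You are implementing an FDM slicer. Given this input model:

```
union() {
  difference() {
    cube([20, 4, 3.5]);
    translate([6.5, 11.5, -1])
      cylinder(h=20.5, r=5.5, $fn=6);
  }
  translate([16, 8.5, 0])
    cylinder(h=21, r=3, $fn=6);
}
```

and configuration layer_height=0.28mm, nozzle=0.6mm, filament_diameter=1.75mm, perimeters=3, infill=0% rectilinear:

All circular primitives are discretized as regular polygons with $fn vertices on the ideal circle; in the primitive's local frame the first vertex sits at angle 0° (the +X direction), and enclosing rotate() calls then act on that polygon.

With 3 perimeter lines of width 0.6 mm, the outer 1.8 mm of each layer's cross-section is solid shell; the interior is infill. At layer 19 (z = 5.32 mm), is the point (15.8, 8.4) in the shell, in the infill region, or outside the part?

At z = 5.32 mm: the cube does not reach this height (z outside [0, 3.5]); the cylinder at (6.5, 11.5): section is a regular 6-gon, circumradius r=5.5; Taking the first minus the rest: the first operand is absent here, so nothing remains; the r=3 cylinder at (16, 8.5) gives a regular 6-gon of circumradius 3 (constant along its height); Taking the union: only the r=3 cylinder at (16, 8.5) is present, so the union is just that shape — 1 connected region. Overall, the cross-section is a single solid region. The nearest boundary edge runs (13.00, 8.50)→(14.50, 5.90); distance from the point to it = 2.37 mm. The point is inside the cross-section and 2.37 mm from the nearest boundary — more than the 1.8 mm shell width (3 × 0.6), so it's in the infill interior.

infill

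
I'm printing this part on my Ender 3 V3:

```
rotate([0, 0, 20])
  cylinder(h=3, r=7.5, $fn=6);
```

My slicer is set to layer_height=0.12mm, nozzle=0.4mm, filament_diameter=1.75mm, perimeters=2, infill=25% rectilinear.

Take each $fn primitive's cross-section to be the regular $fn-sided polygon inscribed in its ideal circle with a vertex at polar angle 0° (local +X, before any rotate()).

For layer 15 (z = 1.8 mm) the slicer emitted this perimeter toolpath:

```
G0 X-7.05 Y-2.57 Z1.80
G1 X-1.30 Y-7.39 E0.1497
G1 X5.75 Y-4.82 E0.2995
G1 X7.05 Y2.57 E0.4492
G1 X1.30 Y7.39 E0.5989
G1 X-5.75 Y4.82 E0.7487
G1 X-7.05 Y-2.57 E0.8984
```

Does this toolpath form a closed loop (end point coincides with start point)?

yes

Start point (G0): (-7.05, -2.57). End point (last G1): the path returns to the start — closed.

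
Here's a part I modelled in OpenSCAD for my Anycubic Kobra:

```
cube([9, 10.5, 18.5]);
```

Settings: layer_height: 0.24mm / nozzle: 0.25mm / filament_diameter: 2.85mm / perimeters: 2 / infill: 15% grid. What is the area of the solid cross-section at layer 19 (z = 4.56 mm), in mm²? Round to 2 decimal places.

94.50 mm²

At z = 4.56 mm: the 9×10.5 cube contributes its full rectangle (area 94.50 mm²). Overall, the cross-section is a single solid region. Net area = 94.50 mm².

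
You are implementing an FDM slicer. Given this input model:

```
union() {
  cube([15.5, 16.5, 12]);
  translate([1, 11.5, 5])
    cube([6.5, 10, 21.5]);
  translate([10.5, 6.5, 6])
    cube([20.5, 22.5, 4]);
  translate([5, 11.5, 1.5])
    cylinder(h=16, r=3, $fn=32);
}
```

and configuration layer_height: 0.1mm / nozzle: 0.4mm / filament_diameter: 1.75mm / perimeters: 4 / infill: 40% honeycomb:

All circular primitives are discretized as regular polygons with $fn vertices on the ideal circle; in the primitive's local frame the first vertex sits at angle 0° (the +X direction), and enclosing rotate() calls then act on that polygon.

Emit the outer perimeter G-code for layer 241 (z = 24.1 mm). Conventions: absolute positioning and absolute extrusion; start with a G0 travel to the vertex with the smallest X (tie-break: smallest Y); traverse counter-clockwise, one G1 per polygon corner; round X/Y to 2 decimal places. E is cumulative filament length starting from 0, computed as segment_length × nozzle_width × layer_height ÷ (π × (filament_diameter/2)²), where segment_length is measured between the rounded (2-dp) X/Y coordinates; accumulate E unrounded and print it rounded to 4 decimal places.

G0 X1.00 Y11.50 Z24.10
G1 X7.50 Y11.50 E0.1081
G1 X7.50 Y21.50 E0.2744
G1 X1.00 Y21.50 E0.3825
G1 X1.00 Y11.50 E0.5488

At z = 24.1 mm: the cube is not intersected at this z (z outside [0, 12]); the cube at (1, 11.5) (footprint 6.5×10) is included at this height; the cube at (10.5, 6.5) does not reach this height (z outside [6, 10]); the cylinder at (5, 11.5) is absent (z outside [1.5, 17.5]); Taking the union: only the 6.5×10 cube at (1, 11.5) is present, so the union is just that shape — 1 connected region. The outline is a single polygon with 4 vertices. Extrusion per mm of travel: 0.4 × 0.1 / (π × 0.875²) = 0.016630. Accumulating E over each segment gives final E = 0.5488.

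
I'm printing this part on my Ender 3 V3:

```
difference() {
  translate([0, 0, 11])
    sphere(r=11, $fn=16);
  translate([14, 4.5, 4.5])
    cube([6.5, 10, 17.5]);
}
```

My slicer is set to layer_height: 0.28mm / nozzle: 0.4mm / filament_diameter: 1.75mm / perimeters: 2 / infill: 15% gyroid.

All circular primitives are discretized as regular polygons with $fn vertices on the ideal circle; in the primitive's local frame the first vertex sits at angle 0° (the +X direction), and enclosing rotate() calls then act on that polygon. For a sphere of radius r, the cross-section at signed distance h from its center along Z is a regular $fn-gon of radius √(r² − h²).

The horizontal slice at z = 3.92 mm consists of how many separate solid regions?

At z = 3.92 mm: the sphere: section is a regular 16-gon, circumradius = √(r²−h²) = √(11²−7.08²) = 8.419; the cube at (14, 4.5) does not reach this height (z outside [4.5, 22]); Subtracting the remaining from the first: none of the subtracted shapes is present at this height, so the r=11 sphere is unchanged — 1 connected region. The result has 1 disconnected region.

1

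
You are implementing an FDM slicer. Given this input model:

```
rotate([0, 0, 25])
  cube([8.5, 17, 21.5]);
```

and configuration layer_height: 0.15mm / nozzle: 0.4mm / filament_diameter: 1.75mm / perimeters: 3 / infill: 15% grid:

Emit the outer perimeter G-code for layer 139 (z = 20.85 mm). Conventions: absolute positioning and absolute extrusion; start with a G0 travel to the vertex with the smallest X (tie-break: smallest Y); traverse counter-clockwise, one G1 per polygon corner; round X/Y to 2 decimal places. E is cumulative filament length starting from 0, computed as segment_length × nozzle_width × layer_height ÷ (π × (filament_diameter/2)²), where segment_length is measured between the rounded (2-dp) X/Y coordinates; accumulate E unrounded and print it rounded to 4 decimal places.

G0 X-7.18 Y15.41 Z20.85
G1 X0.00 Y0.00 E0.4241
G1 X7.70 Y3.59 E0.6360
G1 X0.52 Y19.00 E1.0601
G1 X-7.18 Y15.41 E1.2720

At z = 20.85 mm: the cube is present — its section is the full 8.5×17 rectangle; (whole slice rotated 25° about Z — lengths, areas and connectivity unchanged). The outline is a single polygon with 4 vertices. Extrusion per mm of travel: 0.4 × 0.15 / (π × 0.875²) = 0.024945. Accumulating E over each segment gives final E = 1.2720.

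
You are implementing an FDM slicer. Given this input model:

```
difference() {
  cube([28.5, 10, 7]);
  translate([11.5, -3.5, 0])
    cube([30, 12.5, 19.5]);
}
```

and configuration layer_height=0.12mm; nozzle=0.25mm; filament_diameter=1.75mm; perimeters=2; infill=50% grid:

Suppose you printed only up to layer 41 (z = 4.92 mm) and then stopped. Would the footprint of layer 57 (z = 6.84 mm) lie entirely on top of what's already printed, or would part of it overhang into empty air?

Compare the two slices. At z = 4.92: the 28.5×10 cube contributes its full rectangle (area 285.00 mm²); the cube at (11.5, -3.5) (footprint 30×12.5) is included at this height (area 375.00 mm²); After the difference (first − rest): starting from the 28.5×10 cube (285.00 mm²), the 30×12.5 cube at (11.5, -3.5) partially overlaps it — only the 153.00 mm² overlap (of its 375.00 mm²) is removed, clipping the outline — area = 132.00 mm². At z = 6.84: the cube is present — its section is the full 28.5×10 rectangle (area 285.00 mm²); the cube at (11.5, -3.5) (footprint 30×12.5) is included at this height (area 375.00 mm²); After the difference (first − rest): starting from the 28.5×10 cube (285.00 mm²), the 30×12.5 cube at (11.5, -3.5) partially overlaps it — only the 153.00 mm² overlap (of its 375.00 mm²) is removed, clipping the outline — area = 132.00 mm². Checking containment: the cross-section at z = 6.84 is a subset of the cross-section at z = 4.92.

entirely on top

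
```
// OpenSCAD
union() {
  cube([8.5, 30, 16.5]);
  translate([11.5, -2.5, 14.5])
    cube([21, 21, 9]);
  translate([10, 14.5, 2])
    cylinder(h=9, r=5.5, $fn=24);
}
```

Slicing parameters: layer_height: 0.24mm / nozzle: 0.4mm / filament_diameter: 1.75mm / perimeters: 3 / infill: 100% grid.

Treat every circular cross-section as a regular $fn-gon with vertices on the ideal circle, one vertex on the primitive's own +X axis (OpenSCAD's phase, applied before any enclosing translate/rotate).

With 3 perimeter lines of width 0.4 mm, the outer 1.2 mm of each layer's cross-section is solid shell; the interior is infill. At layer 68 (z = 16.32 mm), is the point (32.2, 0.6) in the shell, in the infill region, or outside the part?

shell

At z = 16.32 mm: the cube is present — its section is the full 8.5×30 rectangle; the cube at (11.5, -2.5) (footprint 21×21) is included at this height; the cylinder at (10, 14.5) is absent (z outside [2, 11]); Taking the union: the 2 present regions are separate (no shared area or edge), so areas and boundary lengths simply add and each stays a separate island — 2 connected regions. Overall, the cross-section has 2 separate islands. The nearest boundary edge runs (32.50, 18.50)→(32.50, -2.50); distance from the point to it = 0.30 mm. (Shell/infill is judged within the island containing the point — the largest one.) The point is inside the cross-section, 0.30 mm from the nearest boundary — within the 1.2 mm shell band (3 × 0.4).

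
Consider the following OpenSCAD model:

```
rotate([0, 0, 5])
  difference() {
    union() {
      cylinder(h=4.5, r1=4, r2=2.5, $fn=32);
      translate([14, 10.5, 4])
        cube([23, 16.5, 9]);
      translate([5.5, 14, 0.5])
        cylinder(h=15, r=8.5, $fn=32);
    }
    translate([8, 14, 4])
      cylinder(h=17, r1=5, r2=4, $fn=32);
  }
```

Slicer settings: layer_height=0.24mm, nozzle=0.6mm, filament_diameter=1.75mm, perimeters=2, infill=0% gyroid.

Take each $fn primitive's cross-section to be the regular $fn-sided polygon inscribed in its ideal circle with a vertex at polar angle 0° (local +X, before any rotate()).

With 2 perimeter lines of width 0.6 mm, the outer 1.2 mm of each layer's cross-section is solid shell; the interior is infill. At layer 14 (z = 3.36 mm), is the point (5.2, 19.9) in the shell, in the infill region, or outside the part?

At z = 3.36 mm: the cone contributes a regular 32-gon of circumradius 2.880 (interpolated between r1=4 and r2=2.5 at t=0.747); the cube at (14, 10.5) does not reach this height (z outside [4, 13]); the cylinder at (5.5, 14): section is a regular 32-gon, circumradius r=8.5; Combining (union): the 2 present regions are separate (no shared area or edge), so areas and boundary lengths simply add and each stays a separate island — 2 connected regions; the cone at (8, 14) is absent (z outside [4, 21]); Taking the first minus the rest: none of the subtracted shapes is present at this height, so that combined region is unchanged — 2 connected regions; (whole slice rotated 5° about Z — lengths, areas and connectivity unchanged). Overall, the cross-section has 2 separate islands. Undo the 5° rotation: the query point maps to (6.915, 19.371) in the un-rotated model frame. The nearest boundary edge runs (7.16, 22.34)→(8.75, 21.85); distance from the point to it = 2.91 mm. (Shell/infill is judged within the island containing the point — the largest one.) The point is inside the cross-section and 2.91 mm from the nearest boundary — more than the 1.2 mm shell width (2 × 0.6), so it's in the infill interior.

infill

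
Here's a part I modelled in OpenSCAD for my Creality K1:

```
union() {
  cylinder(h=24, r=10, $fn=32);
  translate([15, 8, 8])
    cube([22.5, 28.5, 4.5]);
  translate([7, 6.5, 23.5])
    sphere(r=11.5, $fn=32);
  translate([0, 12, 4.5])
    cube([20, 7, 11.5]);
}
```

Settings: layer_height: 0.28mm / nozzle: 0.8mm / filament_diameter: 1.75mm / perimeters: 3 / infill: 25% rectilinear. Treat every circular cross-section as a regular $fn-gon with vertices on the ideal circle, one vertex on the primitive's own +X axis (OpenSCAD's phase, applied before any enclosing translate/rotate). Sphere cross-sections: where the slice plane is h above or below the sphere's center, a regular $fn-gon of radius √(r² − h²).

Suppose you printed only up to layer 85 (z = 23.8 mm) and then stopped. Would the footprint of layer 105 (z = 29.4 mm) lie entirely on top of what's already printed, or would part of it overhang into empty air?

Compare the two slices. At z = 23.8: the r=10 cylinder contributes a regular 32-gon of circumradius 10 (area = (32/2)·10.000²·sin(360°/32) = 312.14 mm²); the cube at (15, 8) is absent (z outside [8, 12.5]); the r=11.5 sphere at (7, 6.5) slices to a regular 32-gon of circumradius 11.496 (√(r²−h²) with h=0.3 from center) (area = (32/2)·11.496²·sin(360°/32) = 412.53 mm²); the cube at (0, 12) is not intersected at this z (z outside [4.5, 16]); Merging all regions: the regions partially overlap — summed areas 724.67 mm² minus the doubly-counted overlap 161.91 mm² gives 562.77 mm² — area = 562.77 mm². At z = 29.4: the cylinder is absent (z outside [0, 24]); the cube at (15, 8) is not intersected at this z (z outside [8, 12.5]); the r=11.5 sphere at (7, 6.5) contributes a regular 32-gon of circumradius √(11.5²−5.9²) = 9.871 (area = (32/2)·9.871²·sin(360°/32) = 304.15 mm²); the cube at (0, 12) is absent (z outside [4.5, 16]); Taking the union: only the r=11.5 sphere at (7, 6.5) is present, so the union is just that shape — area = 304.15 mm². Checking containment: the cross-section at z = 29.4 is a subset of the cross-section at z = 23.8.

entirely on top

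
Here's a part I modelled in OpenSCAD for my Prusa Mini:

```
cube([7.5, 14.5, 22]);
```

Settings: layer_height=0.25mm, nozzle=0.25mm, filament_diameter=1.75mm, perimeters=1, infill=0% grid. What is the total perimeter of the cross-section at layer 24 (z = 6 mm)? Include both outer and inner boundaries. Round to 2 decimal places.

44.00 mm

At z = 6 mm: the 7.5×14.5 cube contributes its full rectangle (perimeter 44.00 mm). Overall, the cross-section is a single solid region. Total boundary length (outer) = 44.00 mm.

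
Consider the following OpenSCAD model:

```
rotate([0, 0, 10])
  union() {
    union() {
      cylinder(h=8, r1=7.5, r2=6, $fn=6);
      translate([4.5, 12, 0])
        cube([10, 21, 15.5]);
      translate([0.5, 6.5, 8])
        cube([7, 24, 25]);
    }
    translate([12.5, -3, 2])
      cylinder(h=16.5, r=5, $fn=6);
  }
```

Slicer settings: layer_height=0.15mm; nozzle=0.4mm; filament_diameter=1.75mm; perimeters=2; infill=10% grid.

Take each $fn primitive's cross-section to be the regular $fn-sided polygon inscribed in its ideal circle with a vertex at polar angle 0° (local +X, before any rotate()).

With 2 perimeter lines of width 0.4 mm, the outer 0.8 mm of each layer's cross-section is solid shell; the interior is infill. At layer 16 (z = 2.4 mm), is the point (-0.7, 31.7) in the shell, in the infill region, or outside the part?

shell

At z = 2.4 mm: the cone (r1=7.5→r2=6) has section circumradius 7.050 here — a regular 6-gon; the cube at (4.5, 12) (footprint 10×21) is included at this height; the cube at (0.5, 6.5) is absent (z outside [8, 33]); Combining (union): the 2 present regions are separate (no shared area or edge), so areas and boundary lengths simply add and each stays a separate island — 2 connected regions; the r=5 cylinder at (12.5, -3) gives a regular 6-gon of circumradius 5 (constant along its height); Combining (union): the 2 present regions are separate (no shared area or edge), so areas and boundary lengths simply add and each stays a separate island — 3 connected regions; (rotated 10° about Z; rotation is an isometry so areas/perimeters/island counts are preserved). Overall, the cross-section has 3 separate islands. Undo the 10° rotation: the query point maps to (4.815, 31.340) in the un-rotated model frame. The nearest boundary edge runs (4.50, 12.00)→(4.50, 33.00); distance from the point to it = 0.32 mm. (Shell/infill is judged within the island containing the point — the largest one.) The point is inside the cross-section, 0.32 mm from the nearest boundary — within the 0.8 mm shell band (2 × 0.4).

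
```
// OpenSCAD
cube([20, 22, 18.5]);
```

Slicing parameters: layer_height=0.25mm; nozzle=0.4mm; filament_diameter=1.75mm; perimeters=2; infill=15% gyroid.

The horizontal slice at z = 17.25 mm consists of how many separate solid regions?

At z = 17.25 mm: the cube (footprint 20×22) is included at this height. The result has 1 disconnected region.

1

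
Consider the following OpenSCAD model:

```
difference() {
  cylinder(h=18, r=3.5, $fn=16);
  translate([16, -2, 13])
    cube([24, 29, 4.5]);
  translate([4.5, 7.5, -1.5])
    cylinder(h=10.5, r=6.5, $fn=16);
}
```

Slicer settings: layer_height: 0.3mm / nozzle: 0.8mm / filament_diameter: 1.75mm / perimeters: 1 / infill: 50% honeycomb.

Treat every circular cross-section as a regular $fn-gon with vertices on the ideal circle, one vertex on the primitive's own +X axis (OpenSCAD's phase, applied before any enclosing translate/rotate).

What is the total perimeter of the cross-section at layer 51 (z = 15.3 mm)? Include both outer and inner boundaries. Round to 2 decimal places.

At z = 15.3 mm: the r=3.5 cylinder contributes a regular 16-gon of circumradius 3.5 (perimeter = 2·16·3.500·sin(180°/16) = 21.85 mm); the cube at (16, -2) (footprint 24×29) is included at this height (perimeter 106.00 mm); the cylinder at (4.5, 7.5) does not reach this height (z outside [-1.5, 9]); Subtracting the remaining from the first: starting from the r=3.5 cylinder, the 24×29 cube at (16, -2) misses the remaining region (no effect) — boundary = 21.85 mm. Overall, the cross-section is a single solid region. Total boundary length (outer) = 21.85 mm.

21.85 mm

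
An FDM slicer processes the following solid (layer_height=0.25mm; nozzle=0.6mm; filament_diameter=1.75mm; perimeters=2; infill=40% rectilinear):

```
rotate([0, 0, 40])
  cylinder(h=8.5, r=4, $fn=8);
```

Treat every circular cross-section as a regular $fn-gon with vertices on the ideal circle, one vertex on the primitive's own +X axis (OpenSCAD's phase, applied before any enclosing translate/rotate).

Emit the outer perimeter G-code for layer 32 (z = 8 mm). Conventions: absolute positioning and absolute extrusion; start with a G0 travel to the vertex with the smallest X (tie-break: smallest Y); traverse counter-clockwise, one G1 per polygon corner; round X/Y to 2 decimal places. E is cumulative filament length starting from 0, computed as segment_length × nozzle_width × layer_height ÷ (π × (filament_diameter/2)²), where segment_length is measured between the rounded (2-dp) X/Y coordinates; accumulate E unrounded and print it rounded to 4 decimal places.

At z = 8 mm: the r=4 cylinder gives a regular 8-gon of circumradius 4 (constant along its height); (whole slice rotated 40° about Z — lengths, areas and connectivity unchanged). The outline is a single polygon with 8 vertices. Extrusion per mm of travel: 0.6 × 0.25 / (π × 0.875²) = 0.062363. Accumulating E over each segment gives final E = 1.5257.

G0 X-3.98 Y0.35 Z8.00
G1 X-3.06 Y-2.57 E0.1909
G1 X-0.35 Y-3.98 E0.3814
G1 X2.57 Y-3.06 E0.5724
G1 X3.98 Y-0.35 E0.7629
G1 X3.06 Y2.57 E0.9538
G1 X0.35 Y3.98 E1.1443
G1 X-2.57 Y3.06 E1.3352
G1 X-3.98 Y0.35 E1.5257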